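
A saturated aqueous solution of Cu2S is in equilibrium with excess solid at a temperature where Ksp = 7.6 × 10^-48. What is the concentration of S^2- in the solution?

[S^2-] ≈ 1.2 × 10^-16 M

Cu2S(s) <=> 2 Cu^+ + S^2-
Ksp = [Cu^+]^2[S^2-]
For each mole of Cu2S that dissolves: [Cu^+] = 2s, [S^2-] = s.
So Ksp = (2s)^2 × s = 4s^3
s^3 = 7.6 × 10^-48 / 4, so s = 1.24 x 10^-16 M
[S^2-] = s = 1.2 × 10^-16 M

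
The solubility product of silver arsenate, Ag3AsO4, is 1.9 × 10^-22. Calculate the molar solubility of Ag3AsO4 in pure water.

Ag3AsO4(s) <=> 3 Ag^+(aq) + AsO4^3-(aq)
Ksp = [Ag^+]^3[AsO4^3-]
If s mol/L of Ag3AsO4 dissolves, [Ag^+] = 3s and [AsO4^3-] = s.
Ksp = (3s)^3s = 27s^4
Solving, s = (1.9 × 10^-22/27)^(1/4) = 1.6 × 10^-6 M

s ≈ 1.6e-6 M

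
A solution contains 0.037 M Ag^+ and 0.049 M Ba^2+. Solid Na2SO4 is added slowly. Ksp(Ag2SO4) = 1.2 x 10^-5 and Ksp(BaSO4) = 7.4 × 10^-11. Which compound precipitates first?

Each salt begins to precipitate when Q = Ksp, i.e. when [SO4^2-] reaches its threshold.
For Ag2SO4: 1.2 x 10^-5 = (0.037)^2 × [SO4^2-]  ⇒  [SO4^2-] = 8.8 × 10^-3 M.
For BaSO4: 7.4 × 10^-11 = 0.049 × [SO4^2-]  ⇒  [SO4^2-] = 1.5 × 10^-9 M.
The salt with the lower threshold [SO4^2-] precipitates first: BaSO4.

BaSO4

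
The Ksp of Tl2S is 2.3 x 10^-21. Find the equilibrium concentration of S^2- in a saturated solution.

[S^2-] = 8.3 × 10^-8 M

Tl2S(s) ⇌ 2 Tl^+ + S^2-
Ksp = [Tl^+]^2[S^2-]
For each mole of Tl2S that dissolves: [Tl^+] = 2s, [S^2-] = s.
Substituting: Ksp = (2s)^2s = 4s^3
s = (2.3 x 10^-21 / 4)^(1/3) = 8.32 x 10^-8 M
[S^2-] = s = 8.3 x 10^-8 M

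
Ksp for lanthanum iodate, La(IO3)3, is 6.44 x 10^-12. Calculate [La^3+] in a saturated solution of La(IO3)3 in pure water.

La(IO3)3(s) ⇌ La^3+(aq) + 3 IO3^-(aq)
Ksp = [La^3+][IO3^-]^3
With molar solubility s: [La^3+] = s, [IO3^-] = 3s.
So Ksp = s × (3s)^3 = 27s^4
s^4 = 6.44 x 10^-12 / 27, so s = 6.988 × 10^-4 M
[La^3+] = s = 6.99 x 10^-4 M

[La^3+] = 6.99 × 10^-4 M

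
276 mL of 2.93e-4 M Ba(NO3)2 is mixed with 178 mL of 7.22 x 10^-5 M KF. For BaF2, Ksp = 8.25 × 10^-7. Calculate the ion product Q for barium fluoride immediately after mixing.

Total volume = 276 + 178 = 454 mL.
[Ba^2+] = 2.93 × 10^-4 × (276/454) = 1.781 × 10^-4 M
[F^-] = 7.22 x 10^-5 × (178/454) = 2.831 × 10^-5 M
BaF2(s) ⇌ Ba^2+(aq) + 2 F^-(aq), so Q = [Ba^2+][F^-]^2
Q = (1.781 x 10^-4)(2.831 × 10^-5)^2 = 1.43 × 10^-13
Q < Ksp, so no precipitate of BaF2 forms.

1.43e-13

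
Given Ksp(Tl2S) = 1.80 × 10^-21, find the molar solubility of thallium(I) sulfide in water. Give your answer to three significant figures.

Tl2S(s) ⇌ 2 Tl^+(aq) + S^2-(aq)
Ksp = [Tl^+]^2[S^2-]
For each mole of Tl2S that dissolves: [Tl^+] = 2s, [S^2-] = s.
Substituting: Ksp = (2s)^2s = 4s^3
Solving, s = (1.80 × 10^-21/4)^(1/3) = 7.66 x 10^-8 M

s ≈ 7.66e-8 M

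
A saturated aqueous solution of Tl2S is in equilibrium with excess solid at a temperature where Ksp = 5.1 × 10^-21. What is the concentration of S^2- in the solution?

Tl2S(s) ⇌ 2 Tl^+(aq) + S^2-(aq)
Ksp = [Tl^+]^2[S^2-]
If s mol/L of Tl2S dissolves, [Tl^+] = 2s and [S^2-] = s.
So Ksp = (2s)^2 × s = 4s^3
s^3 = 5.1 × 10^-21 / 4, so s = 1.08 × 10^-7 M
[S^2-] = s = 1.1 × 10^-7 M

[S^2-] ≈ 1.1 × 10^-7 M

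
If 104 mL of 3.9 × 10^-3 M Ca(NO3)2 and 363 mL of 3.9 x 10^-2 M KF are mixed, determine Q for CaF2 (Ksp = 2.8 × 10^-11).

8.0e-7

Total volume = 104 + 363 = 467 mL.
[Ca^2+] = 3.9 x 10^-3 × (104/467) = 8.69 x 10^-4 M
[F^-] = 3.9 × 10^-2 × (363/467) = 3.03 x 10^-2 M
CaF2(s) ⇌ Ca^2+ + 2 F^-, so Q = [Ca^2+][F^-]^2
Q = (8.69 × 10^-4)(3.03 × 10^-2)^2 = 8.0 × 10^-7
Q > Ksp, so CaF2 will precipitate.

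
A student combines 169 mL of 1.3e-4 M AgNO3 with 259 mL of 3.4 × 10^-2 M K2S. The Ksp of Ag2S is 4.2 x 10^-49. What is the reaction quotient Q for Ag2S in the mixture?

Total volume = 169 + 259 = 428 mL.
[Ag^+] = 1.3 × 10^-4 × (169/428) = 5.13 x 10^-5 M
[S^2-] = 3.4 × 10^-2 × (259/428) = 2.06 x 10^-2 M
Ag2S(s) <=> 2 Ag^+(aq) + S^2-(aq), so Q = [Ag^+]^2[S^2-]
Q = (5.13 x 10^-5)^2(2.06 × 10^-2) = 5.4 × 10^-11
Q > Ksp, so Ag2S will precipitate.

Q = 5.4 × 10^-11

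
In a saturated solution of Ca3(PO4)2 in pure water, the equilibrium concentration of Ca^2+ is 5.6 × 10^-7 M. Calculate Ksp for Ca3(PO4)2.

Ksp ≈ 2.4e-32

Ca3(PO4)2(s) ⇌ 3 Ca^2+ + 2 PO4^3-
Stoichiometry gives [PO4^3-] = (2/3)[Ca^2+] = 3.73 x 10^-7 M.
Ksp = [Ca^2+]^3[PO4^3-]^2
Ksp = (5.6 × 10^-7)^3 × (3.73 x 10^-7)^2 = 2.4 × 10^-32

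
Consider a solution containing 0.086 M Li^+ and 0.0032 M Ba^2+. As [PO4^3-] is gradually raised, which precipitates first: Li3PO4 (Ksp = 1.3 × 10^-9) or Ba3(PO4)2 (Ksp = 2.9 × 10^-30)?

Precipitation of each salt starts when its ion product equals its Ksp.
For Li3PO4: 1.3 × 10^-9 = (0.086)^3 × [PO4^3-]  ⇒  [PO4^3-] = 2.0 × 10^-6 M.
For Ba3(PO4)2: 2.9 × 10^-30 = (0.0032)^3 × [PO4^3-]^2  ⇒  [PO4^3-] = 9.4 × 10^-12 M.
The salt with the lower threshold [PO4^3-] precipitates first: Ba3(PO4)2.

Ba3(PO4)2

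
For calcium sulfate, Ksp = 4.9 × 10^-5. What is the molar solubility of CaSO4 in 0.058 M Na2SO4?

s = 8.4e-4 M

CaSO4(s) <=> Ca^2+(aq) + SO4^2-(aq)
Ksp = [Ca^2+][SO4^2-]
Let s be the molar solubility in this solution. [Ca^2+] = s, [SO4^2-] = 0.058 + s ≈ 0.058 (since SO4^2- from Na2SO4 dominates).
Ksp ≈ s × 0.058
s = 8.4 × 10^-4 M
Check: s = 8.4 x 10^-4 ≪ 0.058, so the approximation is valid.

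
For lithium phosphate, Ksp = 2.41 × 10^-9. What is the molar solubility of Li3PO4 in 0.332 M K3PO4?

Li3PO4(s) <=> 3 Li^+(aq) + PO4^3-(aq)
Ksp = [Li^+]^3[PO4^3-]
Let s = moles of Li3PO4 that dissolve per litre. [Li^+] = 3s, [PO4^3-] = 0.332 + s ≈ 0.332 (Ksp is small, so little additional dissolves).
Ksp ≈ (3s)^3 × 0.332
s = 6.45 x 10^-4 M
Check: s = 6.5 × 10^-4 ≪ 0.332, so the approximation is valid.

6.45e-4 M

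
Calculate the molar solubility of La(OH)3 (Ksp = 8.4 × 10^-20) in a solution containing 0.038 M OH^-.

1.5 x 10^-15 M

La(OH)3(s) <=> La^3+ + 3 OH^-
Ksp = [La^3+][OH^-]^3
Let s = moles of La(OH)3 that dissolve per litre. [La^3+] = s, [OH^-] = 0.038 + 3s ≈ 0.038 (common-ion effect: OH^- is already 0.038 M).
Ksp ≈ s × (0.038)^3
s = 1.5 × 10^-15 M
Check: 3s = 4.6 × 10^-15 ≪ 0.038, so the approximation is valid.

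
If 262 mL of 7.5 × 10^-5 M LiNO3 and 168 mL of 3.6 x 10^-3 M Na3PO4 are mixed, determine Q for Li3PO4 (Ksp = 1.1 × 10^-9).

Q ≈ 1.3 x 10^-16

Total volume = 262 + 168 = 430 mL.
[Li^+] = 7.5 x 10^-5 × (262/430) = 4.57 x 10^-5 M
[PO4^3-] = 3.6 × 10^-3 × (168/430) = 1.41 x 10^-3 M
Li3PO4(s) ⇌ 3 Li^+(aq) + PO4^3-(aq), so Q = [Li^+]^3[PO4^3-]
Q = (4.57 × 10^-5)^3(1.41 x 10^-3) = 1.3 × 10^-16
Q < Ksp, so no precipitate of Li3PO4 forms.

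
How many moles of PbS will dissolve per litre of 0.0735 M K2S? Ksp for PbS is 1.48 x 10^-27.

2.01e-26 M

PbS(s) ⇌ Pb^2+ + S^2-
Ksp = [Pb^2+][S^2-]
Let s be the molar solubility in this solution. [Pb^2+] = s, [S^2-] = 0.0735 + s ≈ 0.0735 (since S^2- from K2S dominates).
Ksp ≈ s × 0.0735
s = 2.01 × 10^-26 M
Check: s = 2.0 × 10^-26 ≪ 0.0735, so the approximation is valid.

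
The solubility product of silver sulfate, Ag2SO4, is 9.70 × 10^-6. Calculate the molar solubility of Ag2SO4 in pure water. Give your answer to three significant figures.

s ≈ 1.34 x 10^-2 M

Ag2SO4(s) <=> 2 Ag^+(aq) + SO4^2-(aq)
Ksp = [Ag^+]^2[SO4^2-]
If s mol/L of Ag2SO4 dissolves, [Ag^+] = 2s and [SO4^2-] = s.
Substituting: Ksp = (2s)^2s = 4s^3
Solving, s = (9.70 × 10^-6/4)^(1/3) = 1.34 x 10^-2 M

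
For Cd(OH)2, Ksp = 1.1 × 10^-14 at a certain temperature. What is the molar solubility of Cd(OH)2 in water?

s = 1.4e-5 M

Cd(OH)2(s) ⇌ Cd^2+(aq) + 2 OH^-(aq)
Ksp = [Cd^2+][OH^-]^2
If s mol/L of Cd(OH)2 dissolves, [Cd^2+] = s and [OH^-] = 2s.
So Ksp = s × (2s)^2 = 4s^3
Solving, s = (1.1 × 10^-14/4)^(1/3) = 1.4 × 10^-5 M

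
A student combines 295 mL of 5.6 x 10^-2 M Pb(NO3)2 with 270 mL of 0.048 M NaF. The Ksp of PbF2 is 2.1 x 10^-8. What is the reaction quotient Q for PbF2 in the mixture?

Total volume = 295 + 270 = 565 mL.
[Pb^2+] = 5.6 x 10^-2 × (295/565) = 2.92 x 10^-2 M
[F^-] = 4.8 x 10^-2 × (270/565) = 2.29 × 10^-2 M
PbF2(s) ⇌ Pb^2+(aq) + 2 F^-(aq), so Q = [Pb^2+][F^-]^2
Q = (2.92 x 10^-2)(2.29 x 10^-2)^2 = 1.5 × 10^-5
Q > Ksp, so PbF2 will precipitate.

1.5e-5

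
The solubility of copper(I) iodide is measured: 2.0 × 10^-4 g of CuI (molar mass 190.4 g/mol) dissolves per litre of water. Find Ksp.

Ksp = 1.1 x 10^-12

Molar solubility s = (2.0 × 10^-4 g/L) / (190.4 g/mol) = 1.05 x 10^-6 M.
CuI(s) <=> Cu^+ + I^-
Let s = molar solubility. Then [Cu^+] = s and [I^-] = s.
Ksp = [Cu^+][I^-]
Ksp = s^2
With s = 1.05 × 10^-6: Ksp = 1.1 x 10^-12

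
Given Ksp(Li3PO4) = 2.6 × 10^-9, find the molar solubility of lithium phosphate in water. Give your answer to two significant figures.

s = 3.1e-3 M

Li3PO4(s) <=> 3 Li^+(aq) + PO4^3-(aq)
Ksp = [Li^+]^3[PO4^3-]
If s mol/L of Li3PO4 dissolves, [Li^+] = 3s and [PO4^3-] = s.
Substituting: Ksp = (3s)^3s = 27s^4
s^4 = 2.6 × 10^-9 / 27, so s = 3.1 × 10^-3 M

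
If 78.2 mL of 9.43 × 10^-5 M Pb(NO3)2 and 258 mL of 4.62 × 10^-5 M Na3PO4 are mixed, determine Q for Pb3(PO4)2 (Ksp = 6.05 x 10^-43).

Q = 1.33e-23

Total volume = 78.2 + 258 = 336.2 mL.
[Pb^2+] = 9.43 × 10^-5 × (78.2/336.2) = 2.193 x 10^-5 M
[PO4^3-] = 4.62 x 10^-5 × (258/336.2) = 3.545 × 10^-5 M
Pb3(PO4)2(s) ⇌ 3 Pb^2+(aq) + 2 PO4^3-(aq), so Q = [Pb^2+]^3[PO4^3-]^2
Q = (2.193 x 10^-5)^3(3.545 × 10^-5)^2 = 1.33 × 10^-23
Q > Ksp, so Pb3(PO4)2 will precipitate.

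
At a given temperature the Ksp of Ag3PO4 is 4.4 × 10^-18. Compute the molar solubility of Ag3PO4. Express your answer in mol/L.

s = 2.0 × 10^-5 M

Ag3PO4(s) ⇌ 3 Ag^+(aq) + PO4^3-(aq)
Ksp = [Ag^+]^3[PO4^3-]
Let s = molar solubility. Then [Ag^+] = 3s and [PO4^3-] = s.
Substituting: Ksp = (3s)^3s = 27s^4
s = (4.4 × 10^-18 / 27)^(1/4) = 2.0 x 10^-5 M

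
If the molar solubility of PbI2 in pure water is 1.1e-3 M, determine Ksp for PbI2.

Ksp = 5.3 x 10^-9

PbI2(s) <=> Pb^2+(aq) + 2 I^-(aq)
If s mol/L of PbI2 dissolves, [Pb^2+] = s and [I^-] = 2s.
Ksp = [Pb^2+][I^-]^2
Ksp = s(2s)^2 = 4s^3
Ksp = 4 × (1.1 x 10^-3)^3 = 5.3 x 10^-9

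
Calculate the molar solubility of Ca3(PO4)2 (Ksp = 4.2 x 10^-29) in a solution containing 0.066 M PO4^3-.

Ca3(PO4)2(s) ⇌ 3 Ca^2+ + 2 PO4^3-
Ksp = [Ca^2+]^3[PO4^3-]^2
Let s = moles of Ca3(PO4)2 that dissolve per litre. [Ca^2+] = 3s, [PO4^3-] = 0.066 + 2s ≈ 0.066 (since the PO4^3- already present dominates).
Ksp ≈ (3s)^3 × (0.066)^2
s = 7.1 × 10^-10 M
Check: 2s = 1.4 × 10^-9 ≪ 0.066, so the approximation is valid.

s = 7.1 × 10^-10 M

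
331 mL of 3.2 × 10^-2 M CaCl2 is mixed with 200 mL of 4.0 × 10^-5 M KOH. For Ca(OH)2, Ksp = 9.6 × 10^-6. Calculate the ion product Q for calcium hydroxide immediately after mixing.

Q = 4.5 x 10^-12

Total volume = 331 + 200 = 531 mL.
[Ca^2+] = 3.2 × 10^-2 × (331/531) = 1.99 × 10^-2 M
[OH^-] = 4.0 × 10^-5 × (200/531) = 1.51 × 10^-5 M
Ca(OH)2(s) ⇌ Ca^2+(aq) + 2 OH^-(aq), so Q = [Ca^2+][OH^-]^2
Q = (1.99 × 10^-2)(1.51 × 10^-5)^2 = 4.5 x 10^-12
Q < Ksp, so no precipitate of Ca(OH)2 forms.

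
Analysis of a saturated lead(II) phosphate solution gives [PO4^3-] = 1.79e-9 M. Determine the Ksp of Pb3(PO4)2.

Pb3(PO4)2(s) ⇌ 3 Pb^2+(aq) + 2 PO4^3-(aq)
Stoichiometry gives [Pb^2+] = (3/2)[PO4^3-] = 2.685 × 10^-9 M.
Ksp = [Pb^2+]^3[PO4^3-]^2
Ksp = (2.685 × 10^-9)^3 × (1.79 × 10^-9)^2 = 6.20 × 10^-44

Ksp ≈ 6.20e-44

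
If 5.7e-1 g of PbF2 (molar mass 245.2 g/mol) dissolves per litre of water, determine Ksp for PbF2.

Ksp ≈ 5.0 × 10^-8

Molar solubility s = (5.7 × 10^-1 g/L) / (245.2 g/mol) = 2.32 x 10^-3 M.
PbF2(s) ⇌ Pb^2+ + 2 F^-
Let s = molar solubility. Then [Pb^2+] = s and [F^-] = 2s.
Ksp = [Pb^2+][F^-]^2
Substituting: Ksp = s(2s)^2 = 4s^3
With s = 2.32 × 10^-3: Ksp = 5.0 × 10^-8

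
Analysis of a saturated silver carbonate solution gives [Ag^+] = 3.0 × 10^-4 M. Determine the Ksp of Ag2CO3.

Ag2CO3(s) ⇌ 2 Ag^+(aq) + CO3^2-(aq)
Stoichiometry gives [CO3^2-] = (1/2)[Ag^+] = 1.50 x 10^-4 M.
Ksp = [Ag^+]^2[CO3^2-]
Ksp = (3.0 × 10^-4)^2 × 1.50 × 10^-4 = 1.4 × 10^-11

Ksp = 1.4 x 10^-11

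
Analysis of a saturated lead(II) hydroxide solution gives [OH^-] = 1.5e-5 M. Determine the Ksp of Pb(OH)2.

Pb(OH)2(s) ⇌ Pb^2+ + 2 OH^-
Stoichiometry gives [Pb^2+] = (1/2)[OH^-] = 7.50 x 10^-6 M.
Ksp = [Pb^2+][OH^-]^2
Ksp = 7.50 × 10^-6 × (1.5 × 10^-5)^2 = 1.7 x 10^-15

1.7 x 10^-15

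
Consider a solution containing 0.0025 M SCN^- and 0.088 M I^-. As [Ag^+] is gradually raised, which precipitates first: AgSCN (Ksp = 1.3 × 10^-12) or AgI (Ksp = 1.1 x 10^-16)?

AgI

Precipitation of each salt starts when its ion product equals its Ksp.
For AgSCN: 1.3 × 10^-12 = 0.0025 × [Ag^+]  ⇒  [Ag^+] = 5.2 x 10^-10 M.
For AgI: 1.1 x 10^-16 = 0.088 × [Ag^+]  ⇒  [Ag^+] = 1.3 × 10^-15 M.
The salt with the lower threshold [Ag^+] precipitates first: AgI.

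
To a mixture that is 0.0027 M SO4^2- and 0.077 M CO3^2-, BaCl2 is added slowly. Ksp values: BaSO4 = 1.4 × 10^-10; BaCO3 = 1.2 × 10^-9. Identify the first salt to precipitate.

Each salt begins to precipitate when Q = Ksp, i.e. when [Ba^2+] reaches its threshold.
For BaSO4: 1.4 × 10^-10 = 0.0027 × [Ba^2+]  ⇒  [Ba^2+] = 5.2 × 10^-8 M.
For BaCO3: 1.2 × 10^-9 = 0.077 × [Ba^2+]  ⇒  [Ba^2+] = 1.6 × 10^-8 M.
The salt with the lower threshold [Ba^2+] precipitates first: BaCO3.

BaCO3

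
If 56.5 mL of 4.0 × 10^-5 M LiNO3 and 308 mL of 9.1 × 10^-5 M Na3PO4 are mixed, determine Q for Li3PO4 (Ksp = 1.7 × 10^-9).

Total volume = 56.5 + 308 = 364.5 mL.
[Li^+] = 4.0 × 10^-5 × (56.5/364.5) = 6.20 x 10^-6 M
[PO4^3-] = 9.1 × 10^-5 × (308/364.5) = 7.69 × 10^-5 M
Li3PO4(s) <=> 3 Li^+ + PO4^3-, so Q = [Li^+]^3[PO4^3-]
Q = (6.20 × 10^-6)^3(7.69 × 10^-5) = 1.8 x 10^-20
Q < Ksp, so no precipitate of Li3PO4 forms.

Q ≈ 1.8e-20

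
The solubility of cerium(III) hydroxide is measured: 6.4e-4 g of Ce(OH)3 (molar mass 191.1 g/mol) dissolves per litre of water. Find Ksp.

Ksp ≈ 3.4 x 10^-21

Molar solubility s = (6.4 × 10^-4 g/L) / (191.1 g/mol) = 3.35 x 10^-6 M.
Ce(OH)3(s) ⇌ Ce^3+ + 3 OH^-
For each mole of Ce(OH)3 that dissolves: [Ce^3+] = s, [OH^-] = 3s.
Ksp = [Ce^3+][OH^-]^3
So Ksp = s × (3s)^3 = 27s^4
Ksp = 27 × (3.35 × 10^-6)^4 = 3.4 x 10^-21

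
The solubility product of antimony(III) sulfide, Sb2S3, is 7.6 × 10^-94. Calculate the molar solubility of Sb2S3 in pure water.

Sb2S3(s) ⇌ 2 Sb^3+ + 3 S^2-
Ksp = [Sb^3+]^2[S^2-]^3
For each mole of Sb2S3 that dissolves: [Sb^3+] = 2s, [S^2-] = 3s.
Substituting: Ksp = (2s)^2(3s)^3 = 108s^5
s^5 = 7.6 × 10^-94 / 108, so s = 9.3 × 10^-20 M

s ≈ 9.3e-20 M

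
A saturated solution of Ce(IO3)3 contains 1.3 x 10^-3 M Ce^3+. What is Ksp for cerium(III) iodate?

Ce(IO3)3(s) <=> Ce^3+(aq) + 3 IO3^-(aq)
Stoichiometry gives [IO3^-] = (3/1)[Ce^3+] = 3.90 × 10^-3 M.
Ksp = [Ce^3+][IO3^-]^3
Ksp = 1.3 × 10^-3 × (3.90 × 10^-3)^3 = 7.7 × 10^-11

Ksp = 7.7 x 10^-11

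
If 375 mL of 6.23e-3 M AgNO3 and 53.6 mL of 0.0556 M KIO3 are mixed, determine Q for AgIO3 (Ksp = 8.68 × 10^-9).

Total volume = 375 + 53.6 = 428.6 mL.
[Ag^+] = 6.23 × 10^-3 × (375/428.6) = 5.451 × 10^-3 M
[IO3^-] = 5.56 x 10^-2 × (53.6/428.6) = 6.953 × 10^-3 M
AgIO3(s) ⇌ Ag^+ + IO3^-, so Q = [Ag^+][IO3^-]
Q = (5.451 x 10^-3)(6.953 x 10^-3) = 3.79 × 10^-5
Q > Ksp, so AgIO3 will precipitate.

Q ≈ 3.79 x 10^-5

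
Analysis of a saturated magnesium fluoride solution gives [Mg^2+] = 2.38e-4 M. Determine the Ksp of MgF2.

5.39e-11

MgF2(s) <=> Mg^2+ + 2 F^-
Stoichiometry gives [F^-] = (2/1)[Mg^2+] = 4.760 × 10^-4 M.
Ksp = [Mg^2+][F^-]^2
Ksp = 2.38 × 10^-4 × (4.760 × 10^-4)^2 = 5.39 × 10^-11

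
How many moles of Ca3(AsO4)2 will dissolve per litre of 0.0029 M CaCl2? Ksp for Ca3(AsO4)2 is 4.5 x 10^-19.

2.1 × 10^-6 M

Ca3(AsO4)2(s) <=> 3 Ca^2+(aq) + 2 AsO4^3-(aq)
Ksp = [Ca^2+]^3[AsO4^3-]^2
Let s = moles of Ca3(AsO4)2 that dissolve per litre. [Ca^2+] = 0.0029 + 3s ≈ 0.0029, [AsO4^3-] = 2s (common-ion effect: Ca^2+ is already 0.0029 M).
Ksp ≈ (0.0029)^3 × (2s)^2
s = 2.1 x 10^-6 M
Check: 3s = 6.4 × 10^-6 ≪ 0.0029, so the approximation is valid.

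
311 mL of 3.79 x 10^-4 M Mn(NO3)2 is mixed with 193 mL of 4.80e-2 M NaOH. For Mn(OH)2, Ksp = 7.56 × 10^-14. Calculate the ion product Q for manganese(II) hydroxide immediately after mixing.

Total volume = 311 + 193 = 504 mL.
[Mn^2+] = 3.79 x 10^-4 × (311/504) = 2.339 × 10^-4 M
[OH^-] = 4.80 x 10^-2 × (193/504) = 1.838 × 10^-2 M
Mn(OH)2(s) <=> Mn^2+ + 2 OH^-, so Q = [Mn^2+][OH^-]^2
Q = (2.339 × 10^-4)(1.838 × 10^-2)^2 = 7.90 × 10^-8
Q > Ksp, so Mn(OH)2 will precipitate.

Q = 7.90e-8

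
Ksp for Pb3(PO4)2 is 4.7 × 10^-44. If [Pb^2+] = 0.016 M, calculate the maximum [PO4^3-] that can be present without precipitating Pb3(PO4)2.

Pb3(PO4)2(s) <=> 3 Pb^2+ + 2 PO4^3-
Ksp = [Pb^2+]^3[PO4^3-]^2
Precipitation begins when Q = Ksp. With [Pb^2+] = 0.016 M:
4.7 × 10^-44 = (0.016)^3 × [PO4^3-]^2
[PO4^3-] = (4.7 × 10^-44 / 4.10 x 10^-6)^(1/2) = 1.1 × 10^-19 M

[PO4^3-] = 1.1e-19 M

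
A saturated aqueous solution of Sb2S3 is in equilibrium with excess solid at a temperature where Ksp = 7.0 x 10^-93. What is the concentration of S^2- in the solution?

Sb2S3(s) <=> 2 Sb^3+(aq) + 3 S^2-(aq)
Ksp = [Sb^3+]^2[S^2-]^3
With molar solubility s: [Sb^3+] = 2s, [S^2-] = 3s.
Ksp = (2s)^2(3s)^3 = 108s^5
Solving, s = (7.0 x 10^-93/108)^(1/5) = 1.45 × 10^-19 M
[S^2-] = 3s = 4.4 × 10^-19 M

[S^2-] = 4.4 x 10^-19 M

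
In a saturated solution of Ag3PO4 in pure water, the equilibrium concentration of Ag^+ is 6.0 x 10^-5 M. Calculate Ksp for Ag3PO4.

4.3 × 10^-18

Ag3PO4(s) ⇌ 3 Ag^+(aq) + PO4^3-(aq)
Stoichiometry gives [PO4^3-] = (1/3)[Ag^+] = 2.00 × 10^-5 M.
Ksp = [Ag^+]^3[PO4^3-]
Ksp = (6.0 x 10^-5)^3 × 2.00 x 10^-5 = 4.3 × 10^-18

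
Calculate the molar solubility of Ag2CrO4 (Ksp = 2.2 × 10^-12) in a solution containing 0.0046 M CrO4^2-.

Ag2CrO4(s) ⇌ 2 Ag^+ + CrO4^2-
Ksp = [Ag^+]^2[CrO4^2-]
Let s = moles of Ag2CrO4 that dissolve per litre. [Ag^+] = 2s, [CrO4^2-] = 0.0046 + s ≈ 0.0046 (common-ion effect: CrO4^2- is already 0.0046 M).
Ksp ≈ (2s)^2 × 0.0046
s = 1.1 × 10^-5 M
Check: s = 1.1 x 10^-5 ≪ 0.0046, so the approximation is valid.

1.1 × 10^-5 M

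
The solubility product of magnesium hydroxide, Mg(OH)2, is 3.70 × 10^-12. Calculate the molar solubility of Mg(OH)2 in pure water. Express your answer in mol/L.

s = 9.74 × 10^-5 M

Mg(OH)2(s) ⇌ Mg^2+(aq) + 2 OH^-(aq)
Ksp = [Mg^2+][OH^-]^2
With molar solubility s: [Mg^2+] = s, [OH^-] = 2s.
So Ksp = s × (2s)^2 = 4s^3
Solving, s = (3.70 × 10^-12/4)^(1/3) = 9.74 × 10^-5 M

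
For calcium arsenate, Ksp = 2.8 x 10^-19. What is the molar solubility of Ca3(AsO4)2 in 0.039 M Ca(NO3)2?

s ≈ 3.4e-8 M

Ca3(AsO4)2(s) ⇌ 3 Ca^2+ + 2 AsO4^3-
Ksp = [Ca^2+]^3[AsO4^3-]^2
Let s be the molar solubility in this solution. [Ca^2+] = 0.039 + 3s ≈ 0.039, [AsO4^3-] = 2s (Ksp is small, so little additional dissolves).
Ksp ≈ (0.039)^3 × (2s)^2
s = 3.4 × 10^-8 M
Check: 3s = 1.0 x 10^-7 ≪ 0.039, so the approximation is valid.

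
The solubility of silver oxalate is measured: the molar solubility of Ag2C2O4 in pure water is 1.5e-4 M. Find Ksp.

Ag2C2O4(s) <=> 2 Ag^+ + C2O4^2-
Let s = molar solubility. Then [Ag^+] = 2s and [C2O4^2-] = s.
Ksp = [Ag^+]^2[C2O4^2-]
Ksp = (2s)^2s = 4s^3
Ksp = 4 × (1.5 × 10^-4)^3 = 1.4 × 10^-11

Ksp = 1.4 × 10^-11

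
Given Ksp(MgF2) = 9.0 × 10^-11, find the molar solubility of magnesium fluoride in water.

MgF2(s) ⇌ Mg^2+(aq) + 2 F^-(aq)
Ksp = [Mg^2+][F^-]^2
Let s = molar solubility. Then [Mg^2+] = s and [F^-] = 2s.
So Ksp = s × (2s)^2 = 4s^3
s^3 = 9.0 × 10^-11 / 4, so s = 2.8 x 10^-4 M

s ≈ 2.8 × 10^-4 M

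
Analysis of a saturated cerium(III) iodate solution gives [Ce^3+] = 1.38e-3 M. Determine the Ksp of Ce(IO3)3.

Ksp = 9.79e-11

Ce(IO3)3(s) <=> Ce^3+(aq) + 3 IO3^-(aq)
Stoichiometry gives [IO3^-] = (3/1)[Ce^3+] = 4.140 × 10^-3 M.
Ksp = [Ce^3+][IO3^-]^3
Ksp = 1.38 × 10^-3 × (4.140 × 10^-3)^3 = 9.79 × 10^-11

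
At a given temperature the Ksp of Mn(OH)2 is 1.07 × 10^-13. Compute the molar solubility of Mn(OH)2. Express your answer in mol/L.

Mn(OH)2(s) ⇌ Mn^2+(aq) + 2 OH^-(aq)
Ksp = [Mn^2+][OH^-]^2
If s mol/L of Mn(OH)2 dissolves, [Mn^2+] = s and [OH^-] = 2s.
Substituting: Ksp = s(2s)^2 = 4s^3
s^3 = 1.07 × 10^-13 / 4, so s = 2.99 x 10^-5 M

s = 2.99e-5 M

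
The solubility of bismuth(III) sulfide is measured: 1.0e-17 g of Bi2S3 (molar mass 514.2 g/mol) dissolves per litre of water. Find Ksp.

3.0e-97

Molar solubility s = (1.0 x 10^-17 g/L) / (514.2 g/mol) = 1.94 × 10^-20 M.
Bi2S3(s) <=> 2 Bi^3+(aq) + 3 S^2-(aq)
With molar solubility s: [Bi^3+] = 2s, [S^2-] = 3s.
Ksp = [Bi^3+]^2[S^2-]^3
So Ksp = (2s)^2 × (3s)^3 = 108s^5
Ksp = 108 × (1.94 × 10^-20)^5 = 3.0 × 10^-97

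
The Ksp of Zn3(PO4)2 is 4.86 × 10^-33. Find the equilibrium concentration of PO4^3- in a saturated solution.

[PO4^3-] ≈ 2.70e-7 M

Zn3(PO4)2(s) ⇌ 3 Zn^2+ + 2 PO4^3-
Ksp = [Zn^2+]^3[PO4^3-]^2
If s mol/L of Zn3(PO4)2 dissolves, [Zn^2+] = 3s and [PO4^3-] = 2s.
Substituting: Ksp = (3s)^3(2s)^2 = 108s^5
Solving, s = (4.86 × 10^-33/108)^(1/5) = 1.351 × 10^-7 M
[PO4^3-] = 2s = 2.70 × 10^-7 M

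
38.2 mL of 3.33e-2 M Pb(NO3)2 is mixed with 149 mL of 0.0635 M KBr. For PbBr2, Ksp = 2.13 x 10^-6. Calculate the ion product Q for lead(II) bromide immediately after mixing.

Total volume = 38.2 + 149 = 187.2 mL.
[Pb^2+] = 3.33 x 10^-2 × (38.2/187.2) = 6.795 x 10^-3 M
[Br^-] = 6.35 × 10^-2 × (149/187.2) = 5.054 x 10^-2 M
PbBr2(s) <=> Pb^2+ + 2 Br^-, so Q = [Pb^2+][Br^-]^2
Q = (6.795 × 10^-3)(5.054 × 10^-2)^2 = 1.74 × 10^-5
Q > Ksp, so PbBr2 will precipitate.

Q ≈ 1.74 × 10^-5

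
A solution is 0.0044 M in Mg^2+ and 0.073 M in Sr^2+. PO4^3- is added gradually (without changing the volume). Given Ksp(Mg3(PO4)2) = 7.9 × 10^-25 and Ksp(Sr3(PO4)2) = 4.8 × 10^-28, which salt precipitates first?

Sr3(PO4)2

Precipitation of each salt starts when its ion product equals its Ksp.
For Mg3(PO4)2: 7.9 × 10^-25 = (0.0044)^3 × [PO4^3-]^2  ⇒  [PO4^3-] = 3.0 × 10^-9 M.
For Sr3(PO4)2: 4.8 × 10^-28 = (0.073)^3 × [PO4^3-]^2  ⇒  [PO4^3-] = 1.1 × 10^-12 M.
The salt with the lower threshold [PO4^3-] precipitates first: Sr3(PO4)2.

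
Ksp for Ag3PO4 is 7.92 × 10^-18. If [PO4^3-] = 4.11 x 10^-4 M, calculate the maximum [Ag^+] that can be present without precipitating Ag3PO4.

[Ag^+] ≈ 2.68 x 10^-5 M

Ag3PO4(s) ⇌ 3 Ag^+(aq) + PO4^3-(aq)
Ksp = [Ag^+]^3[PO4^3-]
Precipitation begins when Q = Ksp. With [PO4^3-] = 4.11 x 10^-4 M:
7.92 × 10^-18 = (4.11 x 10^-4) × [Ag^+]^3
[Ag^+] = (7.92 × 10^-18 / 4.11 × 10^-4)^(1/3) = 2.68 × 10^-5 M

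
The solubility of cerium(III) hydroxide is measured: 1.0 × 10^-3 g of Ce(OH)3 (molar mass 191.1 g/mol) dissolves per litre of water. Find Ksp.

Molar solubility s = (1.0 x 10^-3 g/L) / (191.1 g/mol) = 5.23 x 10^-6 M.
Ce(OH)3(s) ⇌ Ce^3+(aq) + 3 OH^-(aq)
If s mol/L of Ce(OH)3 dissolves, [Ce^3+] = s and [OH^-] = 3s.
Ksp = [Ce^3+][OH^-]^3
Substituting: Ksp = s(3s)^3 = 27s^4
With s = 5.23 × 10^-6: Ksp = 2.0 x 10^-20

2.0 × 10^-20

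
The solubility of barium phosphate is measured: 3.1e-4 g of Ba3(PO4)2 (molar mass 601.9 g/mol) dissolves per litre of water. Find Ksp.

Molar solubility s = (3.1 x 10^-4 g/L) / (601.9 g/mol) = 5.15 x 10^-7 M.
Ba3(PO4)2(s) ⇌ 3 Ba^2+(aq) + 2 PO4^3-(aq)
With molar solubility s: [Ba^2+] = 3s, [PO4^3-] = 2s.
Ksp = [Ba^2+]^3[PO4^3-]^2
So Ksp = (3s)^3 × (2s)^2 = 108s^5
Ksp = 108 × (5.15 × 10^-7)^5 = 3.9 x 10^-30

3.9e-30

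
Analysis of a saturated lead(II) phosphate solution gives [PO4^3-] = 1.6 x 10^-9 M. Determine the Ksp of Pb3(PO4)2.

Pb3(PO4)2(s) <=> 3 Pb^2+(aq) + 2 PO4^3-(aq)
Stoichiometry gives [Pb^2+] = (3/2)[PO4^3-] = 2.40 x 10^-9 M.
Ksp = [Pb^2+]^3[PO4^3-]^2
Ksp = (2.40 × 10^-9)^3 × (1.6 × 10^-9)^2 = 3.5 × 10^-44

Ksp ≈ 3.5e-44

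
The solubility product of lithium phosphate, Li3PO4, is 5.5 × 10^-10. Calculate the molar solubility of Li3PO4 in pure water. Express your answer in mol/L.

Li3PO4(s) ⇌ 3 Li^+ + PO4^3-
Ksp = [Li^+]^3[PO4^3-]
Let s = molar solubility. Then [Li^+] = 3s and [PO4^3-] = s.
Substituting: Ksp = (3s)^3s = 27s^4
s = (5.5 × 10^-10 / 27)^(1/4) = 2.1 × 10^-3 M

s ≈ 2.1 × 10^-3 M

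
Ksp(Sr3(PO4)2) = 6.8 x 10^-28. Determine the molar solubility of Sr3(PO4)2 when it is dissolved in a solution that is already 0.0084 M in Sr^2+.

Sr3(PO4)2(s) ⇌ 3 Sr^2+ + 2 PO4^3-
Ksp = [Sr^2+]^3[PO4^3-]^2
Let s be the molar solubility in this solution. [Sr^2+] = 0.0084 + 3s ≈ 0.0084, [PO4^3-] = 2s (since the Sr^2+ already present dominates).
Ksp ≈ (0.0084)^3 × (2s)^2
s = 1.7 × 10^-11 M
Check: 3s = 5.1 × 10^-11 ≪ 0.0084, so the approximation is valid.

s = 1.7 × 10^-11 M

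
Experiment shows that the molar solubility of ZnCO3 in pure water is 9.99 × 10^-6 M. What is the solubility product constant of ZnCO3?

ZnCO3(s) ⇌ Zn^2+ + CO3^2-
Let s = molar solubility. Then [Zn^2+] = s and [CO3^2-] = s.
Ksp = [Zn^2+][CO3^2-]
Ksp = s^2
With s = 9.99 × 10^-6: Ksp = 9.98 x 10^-11

9.98 × 10^-11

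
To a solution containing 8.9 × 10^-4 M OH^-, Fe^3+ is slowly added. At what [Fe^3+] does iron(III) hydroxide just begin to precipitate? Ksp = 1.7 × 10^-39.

Fe(OH)3(s) <=> Fe^3+(aq) + 3 OH^-(aq)
Ksp = [Fe^3+][OH^-]^3
Precipitation begins when Q = Ksp. With [OH^-] = 8.9 × 10^-4 M:
1.7 × 10^-39 = (8.9 × 10^-4)^3 × [Fe^3+]
[Fe^3+] = (1.7 × 10^-39 / 7.05 × 10^-10) = 2.4 × 10^-30 M

2.4e-30 M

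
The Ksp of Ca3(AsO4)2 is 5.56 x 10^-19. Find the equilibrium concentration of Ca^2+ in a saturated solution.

Ca3(AsO4)2(s) <=> 3 Ca^2+ + 2 AsO4^3-
Ksp = [Ca^2+]^3[AsO4^3-]^2
Let s = molar solubility. Then [Ca^2+] = 3s and [AsO4^3-] = 2s.
Substituting: Ksp = (3s)^3(2s)^2 = 108s^5
Solving, s = (5.56 x 10^-19/108)^(1/5) = 8.756 × 10^-5 M
[Ca^2+] = 3s = 2.63 × 10^-4 M

[Ca^2+] ≈ 2.63e-4 M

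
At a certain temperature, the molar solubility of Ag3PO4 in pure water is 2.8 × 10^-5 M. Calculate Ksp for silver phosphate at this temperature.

Ksp = 1.7 × 10^-17

Ag3PO4(s) ⇌ 3 Ag^+ + PO4^3-
If s mol/L of Ag3PO4 dissolves, [Ag^+] = 3s and [PO4^3-] = s.
Ksp = [Ag^+]^3[PO4^3-]
Substituting: Ksp = (3s)^3s = 27s^4
With s = 2.8 × 10^-5: Ksp = 1.7 x 10^-17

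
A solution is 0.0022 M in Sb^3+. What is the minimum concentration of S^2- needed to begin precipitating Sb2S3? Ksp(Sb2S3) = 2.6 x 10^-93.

Sb2S3(s) ⇌ 2 Sb^3+ + 3 S^2-
Ksp = [Sb^3+]^2[S^2-]^3
Precipitation begins when Q = Ksp. With [Sb^3+] = 0.0022 M:
2.6 x 10^-93 = (0.0022)^2 × [S^2-]^3
[S^2-] = (2.6 x 10^-93 / 4.84 x 10^-6)^(1/3) = 8.1 x 10^-30 M

[S^2-] ≈ 8.1 x 10^-30 M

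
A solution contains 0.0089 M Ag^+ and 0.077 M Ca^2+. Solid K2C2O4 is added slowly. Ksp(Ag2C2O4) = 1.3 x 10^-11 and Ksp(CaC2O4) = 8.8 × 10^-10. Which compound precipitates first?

CaC2O4

Precipitation of each salt starts when its ion product equals its Ksp.
For Ag2C2O4: 1.3 x 10^-11 = (0.0089)^2 × [C2O4^2-]  ⇒  [C2O4^2-] = 1.6 × 10^-7 M.
For CaC2O4: 8.8 × 10^-10 = 0.077 × [C2O4^2-]  ⇒  [C2O4^2-] = 1.1 × 10^-8 M.
The salt with the lower threshold [C2O4^2-] precipitates first: CaC2O4.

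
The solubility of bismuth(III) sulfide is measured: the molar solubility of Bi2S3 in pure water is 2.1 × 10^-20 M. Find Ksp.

Ksp = 4.4 x 10^-97

Bi2S3(s) ⇌ 2 Bi^3+ + 3 S^2-
Let s = molar solubility. Then [Bi^3+] = 2s and [S^2-] = 3s.
Ksp = [Bi^3+]^2[S^2-]^3
Ksp = (2s)^2(3s)^3 = 108s^5
With s = 2.1 × 10^-20: Ksp = 4.4 x 10^-97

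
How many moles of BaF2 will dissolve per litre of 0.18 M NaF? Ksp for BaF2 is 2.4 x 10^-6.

s ≈ 7.4 x 10^-5 M

BaF2(s) ⇌ Ba^2+ + 2 F^-
Ksp = [Ba^2+][F^-]^2
Let s be the molar solubility in this solution. [Ba^2+] = s, [F^-] = 0.18 + 2s ≈ 0.18 (common-ion effect: F^- is already 0.18 M).
Ksp ≈ s × (0.18)^2
s = 7.4 x 10^-5 M
Check: 2s = 1.5 x 10^-4 ≪ 0.18, so the approximation is valid.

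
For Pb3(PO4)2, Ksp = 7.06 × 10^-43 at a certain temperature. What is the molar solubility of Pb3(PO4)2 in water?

Pb3(PO4)2(s) <=> 3 Pb^2+ + 2 PO4^3-
Ksp = [Pb^2+]^3[PO4^3-]^2
If s mol/L of Pb3(PO4)2 dissolves, [Pb^2+] = 3s and [PO4^3-] = 2s.
So Ksp = (3s)^3 × (2s)^2 = 108s^5
Solving, s = (7.06 × 10^-43/108)^(1/5) = 1.46 × 10^-9 M

s ≈ 1.46 × 10^-9 M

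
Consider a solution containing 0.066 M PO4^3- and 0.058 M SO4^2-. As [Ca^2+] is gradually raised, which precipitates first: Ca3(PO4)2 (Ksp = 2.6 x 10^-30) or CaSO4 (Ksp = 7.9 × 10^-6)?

Each salt begins to precipitate when Q = Ksp, i.e. when [Ca^2+] reaches its threshold.
For Ca3(PO4)2: 2.6 x 10^-30 = (0.066)^2 × [Ca^2+]^3  ⇒  [Ca^2+] = 8.4 × 10^-10 M.
For CaSO4: 7.9 × 10^-6 = 0.058 × [Ca^2+]  ⇒  [Ca^2+] = 1.4 x 10^-4 M.
The salt with the lower threshold [Ca^2+] precipitates first: Ca3(PO4)2.

Ca3(PO4)2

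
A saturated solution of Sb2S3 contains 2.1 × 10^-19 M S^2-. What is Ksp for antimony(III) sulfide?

Sb2S3(s) ⇌ 2 Sb^3+(aq) + 3 S^2-(aq)
Stoichiometry gives [Sb^3+] = (2/3)[S^2-] = 1.40 × 10^-19 M.
Ksp = [Sb^3+]^2[S^2-]^3
Ksp = (1.40 × 10^-19)^2 × (2.1 × 10^-19)^3 = 1.8 × 10^-94

Ksp ≈ 1.8 x 10^-94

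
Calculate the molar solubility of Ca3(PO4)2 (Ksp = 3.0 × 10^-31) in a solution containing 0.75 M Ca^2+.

s = 4.2e-16 M

Ca3(PO4)2(s) ⇌ 3 Ca^2+ + 2 PO4^3-
Ksp = [Ca^2+]^3[PO4^3-]^2
If s mol/L dissolves here, [Ca^2+] = 0.75 + 3s ≈ 0.75, [PO4^3-] = 2s (since the Ca^2+ already present dominates).
Ksp ≈ (0.75)^3 × (2s)^2
s = 4.2 x 10^-16 M
Check: 3s = 1.3 × 10^-15 ≪ 0.75, so the approximation is valid.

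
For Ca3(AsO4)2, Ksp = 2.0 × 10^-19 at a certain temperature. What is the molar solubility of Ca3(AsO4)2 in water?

Ca3(AsO4)2(s) <=> 3 Ca^2+(aq) + 2 AsO4^3-(aq)
Ksp = [Ca^2+]^3[AsO4^3-]^2
With molar solubility s: [Ca^2+] = 3s, [AsO4^3-] = 2s.
Ksp = (3s)^3(2s)^2 = 108s^5
Solving, s = (2.0 × 10^-19/108)^(1/5) = 7.1 × 10^-5 M

7.1 × 10^-5 M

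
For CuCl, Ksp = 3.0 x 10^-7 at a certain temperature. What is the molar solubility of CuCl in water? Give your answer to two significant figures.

s = 5.5 × 10^-4 M

CuCl(s) ⇌ Cu^+ + Cl^-
Ksp = [Cu^+][Cl^-]
If s mol/L of CuCl dissolves, [Cu^+] = s and [Cl^-] = s.
Ksp = (s)(s) = s^2
s = √(3.0 x 10^-7) = 5.5 x 10^-4 M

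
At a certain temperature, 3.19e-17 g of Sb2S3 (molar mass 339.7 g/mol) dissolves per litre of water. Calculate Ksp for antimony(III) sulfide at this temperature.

Molar solubility s = (3.19 × 10^-17 g/L) / (339.7 g/mol) = 9.391 × 10^-20 M.
Sb2S3(s) ⇌ 2 Sb^3+(aq) + 3 S^2-(aq)
With molar solubility s: [Sb^3+] = 2s, [S^2-] = 3s.
Ksp = [Sb^3+]^2[S^2-]^3
So Ksp = (2s)^2 × (3s)^3 = 108s^5
With s = 9.391 x 10^-20: Ksp = 7.89 x 10^-94

Ksp ≈ 7.89 x 10^-94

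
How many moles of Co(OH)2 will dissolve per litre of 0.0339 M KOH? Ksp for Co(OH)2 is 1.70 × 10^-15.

s ≈ 1.48 × 10^-12 M

Co(OH)2(s) ⇌ Co^2+ + 2 OH^-
Ksp = [Co^2+][OH^-]^2
If s mol/L dissolves here, [Co^2+] = s, [OH^-] = 0.0339 + 2s ≈ 0.0339 (Ksp is small, so little additional dissolves).
Ksp ≈ s × (0.0339)^2
s = 1.48 × 10^-12 M
Check: 2s = 3.0 x 10^-12 ≪ 0.0339, so the approximation is valid.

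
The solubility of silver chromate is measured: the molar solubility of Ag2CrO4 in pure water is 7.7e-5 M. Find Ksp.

Ksp = 1.8 x 10^-12

Ag2CrO4(s) ⇌ 2 Ag^+ + CrO4^2-
If s mol/L of Ag2CrO4 dissolves, [Ag^+] = 2s and [CrO4^2-] = s.
Ksp = [Ag^+]^2[CrO4^2-]
So Ksp = (2s)^2 × s = 4s^3
With s = 7.7 x 10^-5: Ksp = 1.8 x 10^-12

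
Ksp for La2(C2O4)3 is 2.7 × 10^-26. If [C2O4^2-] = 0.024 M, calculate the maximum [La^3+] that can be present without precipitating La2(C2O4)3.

La2(C2O4)3(s) ⇌ 2 La^3+ + 3 C2O4^2-
Ksp = [La^3+]^2[C2O4^2-]^3
Precipitation begins when Q = Ksp. With [C2O4^2-] = 0.024 M:
2.7 × 10^-26 = (0.024)^3 × [La^3+]^2
[La^3+] = (2.7 × 10^-26 / 1.38 × 10^-5)^(1/2) = 4.4 × 10^-11 M

4.4 × 10^-11 M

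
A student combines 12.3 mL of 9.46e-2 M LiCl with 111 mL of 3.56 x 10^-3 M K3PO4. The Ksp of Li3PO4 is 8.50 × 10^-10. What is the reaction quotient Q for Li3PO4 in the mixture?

Total volume = 12.3 + 111 = 123.3 mL.
[Li^+] = 9.46 x 10^-2 × (12.3/123.3) = 9.437 × 10^-3 M
[PO4^3-] = 3.56 × 10^-3 × (111/123.3) = 3.205 × 10^-3 M
Li3PO4(s) ⇌ 3 Li^+(aq) + PO4^3-(aq), so Q = [Li^+]^3[PO4^3-]
Q = (9.437 x 10^-3)^3(3.205 × 10^-3) = 2.69 × 10^-9
Q > Ksp, so Li3PO4 will precipitate.

2.69e-9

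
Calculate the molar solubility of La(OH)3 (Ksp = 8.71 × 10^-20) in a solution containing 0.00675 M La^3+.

s = 7.82 × 10^-7 M

La(OH)3(s) ⇌ La^3+(aq) + 3 OH^-(aq)
Ksp = [La^3+][OH^-]^3
Let s be the molar solubility in this solution. [La^3+] = 0.00675 + s ≈ 0.00675, [OH^-] = 3s (Ksp is small, so little additional dissolves).
Ksp ≈ 0.00675 × (3s)^3
s = 7.82 x 10^-7 M
Check: s = 7.8 x 10^-7 ≪ 0.00675, so the approximation is valid.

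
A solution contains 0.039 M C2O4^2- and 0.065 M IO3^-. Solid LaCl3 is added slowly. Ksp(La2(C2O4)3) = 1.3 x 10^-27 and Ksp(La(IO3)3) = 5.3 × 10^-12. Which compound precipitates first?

Each salt begins to precipitate when Q = Ksp, i.e. when [La^3+] reaches its threshold.
For La2(C2O4)3: 1.3 x 10^-27 = (0.039)^3 × [La^3+]^2  ⇒  [La^3+] = 4.7 x 10^-12 M.
For La(IO3)3: 5.3 × 10^-12 = (0.065)^3 × [La^3+]  ⇒  [La^3+] = 1.9 × 10^-8 M.
The salt with the lower threshold [La^3+] precipitates first: La2(C2O4)3.

La2(C2O4)3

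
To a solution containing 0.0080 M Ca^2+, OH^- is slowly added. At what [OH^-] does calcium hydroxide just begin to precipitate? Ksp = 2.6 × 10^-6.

1.8 × 10^-2 M

Ca(OH)2(s) <=> Ca^2+ + 2 OH^-
Ksp = [Ca^2+][OH^-]^2
Precipitation begins when Q = Ksp. With [Ca^2+] = 0.0080 M:
2.6 × 10^-6 = (0.0080) × [OH^-]^2
[OH^-] = (2.6 × 10^-6 / 8.0 x 10^-3)^(1/2) = 1.8 x 10^-2 M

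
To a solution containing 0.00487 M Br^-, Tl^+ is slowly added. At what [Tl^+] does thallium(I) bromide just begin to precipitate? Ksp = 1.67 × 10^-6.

[Tl^+] = 3.43 x 10^-4 M

TlBr(s) ⇌ Tl^+(aq) + Br^-(aq)
Ksp = [Tl^+][Br^-]
Precipitation begins when Q = Ksp. With [Br^-] = 0.00487 M:
1.67 × 10^-6 = (0.00487) × [Tl^+]
[Tl^+] = (1.67 × 10^-6 / 4.87 × 10^-3) = 3.43 × 10^-4 M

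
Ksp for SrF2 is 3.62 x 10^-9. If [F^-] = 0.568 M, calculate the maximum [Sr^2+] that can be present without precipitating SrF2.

SrF2(s) <=> Sr^2+(aq) + 2 F^-(aq)
Ksp = [Sr^2+][F^-]^2
Precipitation begins when Q = Ksp. With [F^-] = 0.568 M:
3.62 x 10^-9 = (0.568)^2 × [Sr^2+]
[Sr^2+] = (3.62 x 10^-9 / 3.226 × 10^-1) = 1.12 × 10^-8 M

1.12e-8 M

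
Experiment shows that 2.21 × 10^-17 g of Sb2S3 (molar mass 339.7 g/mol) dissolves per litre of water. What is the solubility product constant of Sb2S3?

Ksp ≈ 1.26e-94

Molar solubility s = (2.21 × 10^-17 g/L) / (339.7 g/mol) = 6.506 × 10^-20 M.
Sb2S3(s) <=> 2 Sb^3+ + 3 S^2-
For each mole of Sb2S3 that dissolves: [Sb^3+] = 2s, [S^2-] = 3s.
Ksp = [Sb^3+]^2[S^2-]^3
Substituting: Ksp = (2s)^2(3s)^3 = 108s^5
With s = 6.506 x 10^-20: Ksp = 1.26 × 10^-94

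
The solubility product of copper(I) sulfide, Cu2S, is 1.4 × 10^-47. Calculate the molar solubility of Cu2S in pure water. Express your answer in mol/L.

Cu2S(s) ⇌ 2 Cu^+ + S^2-
Ksp = [Cu^+]^2[S^2-]
Let s = molar solubility. Then [Cu^+] = 2s and [S^2-] = s.
So Ksp = (2s)^2 × s = 4s^3
Solving, s = (1.4 × 10^-47/4)^(1/3) = 1.5 × 10^-16 M

s ≈ 1.5e-16 M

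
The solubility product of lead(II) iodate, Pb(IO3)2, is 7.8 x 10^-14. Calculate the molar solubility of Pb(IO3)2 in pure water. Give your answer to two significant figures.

s ≈ 2.7e-5 M

Pb(IO3)2(s) <=> Pb^2+ + 2 IO3^-
Ksp = [Pb^2+][IO3^-]^2
Let s = molar solubility. Then [Pb^2+] = s and [IO3^-] = 2s.
Ksp = s(2s)^2 = 4s^3
s = (7.8 x 10^-14 / 4)^(1/3) = 2.7 × 10^-5 M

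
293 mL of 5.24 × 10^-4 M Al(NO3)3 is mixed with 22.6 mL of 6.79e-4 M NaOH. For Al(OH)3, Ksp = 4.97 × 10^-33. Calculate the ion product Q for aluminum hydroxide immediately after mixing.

Total volume = 293 + 22.6 = 315.6 mL.
[Al^3+] = 5.24 × 10^-4 × (293/315.6) = 4.865 × 10^-4 M
[OH^-] = 6.79 × 10^-4 × (22.6/315.6) = 4.862 x 10^-5 M
Al(OH)3(s) ⇌ Al^3+(aq) + 3 OH^-(aq), so Q = [Al^3+][OH^-]^3
Q = (4.865 × 10^-4)(4.862 x 10^-5)^3 = 5.59 x 10^-17
Q > Ksp, so Al(OH)3 will precipitate.

5.59e-17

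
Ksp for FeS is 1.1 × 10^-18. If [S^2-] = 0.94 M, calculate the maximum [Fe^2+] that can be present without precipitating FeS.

[Fe^2+] = 1.2 × 10^-18 M

FeS(s) <=> Fe^2+ + S^2-
Ksp = [Fe^2+][S^2-]
Precipitation begins when Q = Ksp. With [S^2-] = 0.94 M:
1.1 × 10^-18 = (0.94) × [Fe^2+]
[Fe^2+] = (1.1 × 10^-18 / 9.4 × 10^-1) = 1.2 × 10^-18 M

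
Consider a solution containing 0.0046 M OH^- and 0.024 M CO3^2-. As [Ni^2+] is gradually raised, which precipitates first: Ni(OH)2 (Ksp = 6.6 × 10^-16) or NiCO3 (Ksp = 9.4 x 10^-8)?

Ni(OH)2

Each salt begins to precipitate when Q = Ksp, i.e. when [Ni^2+] reaches its threshold.
For Ni(OH)2: 6.6 × 10^-16 = (0.0046)^2 × [Ni^2+]  ⇒  [Ni^2+] = 3.1 × 10^-11 M.
For NiCO3: 9.4 x 10^-8 = 0.024 × [Ni^2+]  ⇒  [Ni^2+] = 3.9 × 10^-6 M.
The salt with the lower threshold [Ni^2+] precipitates first: Ni(OH)2.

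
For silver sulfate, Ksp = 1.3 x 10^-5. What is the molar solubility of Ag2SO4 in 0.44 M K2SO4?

s = 2.7e-3 M

Ag2SO4(s) ⇌ 2 Ag^+(aq) + SO4^2-(aq)
Ksp = [Ag^+]^2[SO4^2-]
If s mol/L dissolves here, [Ag^+] = 2s, [SO4^2-] = 0.44 + s ≈ 0.44 (since SO4^2- from K2SO4 dominates).
Ksp ≈ (2s)^2 × 0.44
s = 2.7 × 10^-3 M
Check: s = 2.7 × 10^-3 ≪ 0.44, so the approximation is valid.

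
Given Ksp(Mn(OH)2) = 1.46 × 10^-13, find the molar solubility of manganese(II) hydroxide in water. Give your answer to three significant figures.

Mn(OH)2(s) <=> Mn^2+ + 2 OH^-
Ksp = [Mn^2+][OH^-]^2
For each mole of Mn(OH)2 that dissolves: [Mn^2+] = s, [OH^-] = 2s.
Substituting: Ksp = s(2s)^2 = 4s^3
s = (1.46 × 10^-13 / 4)^(1/3) = 3.32 × 10^-5 M

s = 3.32e-5 M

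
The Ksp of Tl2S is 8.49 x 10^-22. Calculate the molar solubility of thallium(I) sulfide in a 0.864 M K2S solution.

s = 1.57e-11 M

Tl2S(s) <=> 2 Tl^+ + S^2-
Ksp = [Tl^+]^2[S^2-]
Let s = moles of Tl2S that dissolve per litre. [Tl^+] = 2s, [S^2-] = 0.864 + s ≈ 0.864 (since S^2- from K2S dominates).
Ksp ≈ (2s)^2 × 0.864
s = 1.57 × 10^-11 M
Check: s = 1.6 × 10^-11 ≪ 0.864, so the approximation is valid.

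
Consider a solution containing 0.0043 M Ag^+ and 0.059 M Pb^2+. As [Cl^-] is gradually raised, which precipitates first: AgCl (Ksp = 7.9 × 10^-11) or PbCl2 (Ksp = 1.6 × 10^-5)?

AgCl

Precipitation of each salt starts when its ion product equals its Ksp.
For AgCl: 7.9 × 10^-11 = 0.0043 × [Cl^-]  ⇒  [Cl^-] = 1.8 × 10^-8 M.
For PbCl2: 1.6 × 10^-5 = 0.059 × [Cl^-]^2  ⇒  [Cl^-] = 1.6 x 10^-2 M.
The salt with the lower threshold [Cl^-] precipitates first: AgCl.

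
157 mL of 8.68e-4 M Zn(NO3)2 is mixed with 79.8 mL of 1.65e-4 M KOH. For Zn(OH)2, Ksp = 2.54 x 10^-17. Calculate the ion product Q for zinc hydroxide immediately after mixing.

Q ≈ 1.78 × 10^-12

Total volume = 157 + 79.8 = 236.8 mL.
[Zn^2+] = 8.68 × 10^-4 × (157/236.8) = 5.755 × 10^-4 M
[OH^-] = 1.65 × 10^-4 × (79.8/236.8) = 5.560 × 10^-5 M
Zn(OH)2(s) ⇌ Zn^2+ + 2 OH^-, so Q = [Zn^2+][OH^-]^2
Q = (5.755 × 10^-4)(5.560 × 10^-5)^2 = 1.78 x 10^-12
Q > Ksp, so Zn(OH)2 will precipitate.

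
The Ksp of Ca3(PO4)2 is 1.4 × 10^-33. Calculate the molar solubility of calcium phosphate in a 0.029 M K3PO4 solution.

Ca3(PO4)2(s) ⇌ 3 Ca^2+ + 2 PO4^3-
Ksp = [Ca^2+]^3[PO4^3-]^2
If s mol/L dissolves here, [Ca^2+] = 3s, [PO4^3-] = 0.029 + 2s ≈ 0.029 (Ksp is small, so little additional dissolves).
Ksp ≈ (3s)^3 × (0.029)^2
s = 4.0 x 10^-11 M
Check: 2s = 7.9 × 10^-11 ≪ 0.029, so the approximation is valid.

4.0 × 10^-11 M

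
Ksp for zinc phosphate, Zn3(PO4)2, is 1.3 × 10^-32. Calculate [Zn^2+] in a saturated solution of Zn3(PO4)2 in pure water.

Zn3(PO4)2(s) ⇌ 3 Zn^2+(aq) + 2 PO4^3-(aq)
Ksp = [Zn^2+]^3[PO4^3-]^2
Let s = molar solubility. Then [Zn^2+] = 3s and [PO4^3-] = 2s.
So Ksp = (3s)^3 × (2s)^2 = 108s^5
s^5 = 1.3 × 10^-32 / 108, so s = 1.64 × 10^-7 M
[Zn^2+] = 3s = 4.9 × 10^-7 M

[Zn^2+] ≈ 4.9 × 10^-7 M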